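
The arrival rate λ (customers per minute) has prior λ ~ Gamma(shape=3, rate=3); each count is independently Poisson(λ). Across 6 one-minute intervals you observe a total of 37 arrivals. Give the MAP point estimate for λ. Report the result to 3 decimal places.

Σxᵢ = 37, n = 6.
Posterior ∝ λ^2e^(−3λ) · λ^37e^(−6λ) = λ^39e^(−9λ), i.e. Gamma(shape=40, rate=9).
The mode of a Gamma(a, b) with a ≥ 1 (shape–rate) is (a−1)/b = 39/9 ≈ 4.333.

λ̂_MAP = 4.333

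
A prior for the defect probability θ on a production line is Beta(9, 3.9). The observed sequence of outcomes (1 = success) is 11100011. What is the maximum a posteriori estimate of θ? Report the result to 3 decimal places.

θ̂_MAP = 0.688

Prior: Beta(9, 3.9).
Data: 5 successes in 8 trials (from the sequence). The binomial likelihood contributes θ^5(1−θ)^3, so the posterior is Beta(9+5, 3.9+3) = Beta(14, 6.9).
For Beta(a, b) with a, b > 1 the mode is (a−1)/(a+b−2) = 13/18.9 ≈ 0.688.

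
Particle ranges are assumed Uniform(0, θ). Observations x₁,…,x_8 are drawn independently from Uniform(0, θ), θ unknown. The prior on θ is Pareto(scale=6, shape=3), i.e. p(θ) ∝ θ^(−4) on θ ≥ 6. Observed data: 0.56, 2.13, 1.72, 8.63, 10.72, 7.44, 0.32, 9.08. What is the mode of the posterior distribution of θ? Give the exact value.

θ̂_MAP = 10.72

The Uniform(0, θ) likelihood is θ^(−n) for θ ≥ max(xᵢ), zero otherwise. Here max(xᵢ) = 10.72.
Posterior ∝ θ^(−4) · θ^(−8) = θ^(−12) on θ ≥ max(6, 10.72) = 10.72.
This density is strictly decreasing in θ, so the posterior mode lies at the lower boundary of the support.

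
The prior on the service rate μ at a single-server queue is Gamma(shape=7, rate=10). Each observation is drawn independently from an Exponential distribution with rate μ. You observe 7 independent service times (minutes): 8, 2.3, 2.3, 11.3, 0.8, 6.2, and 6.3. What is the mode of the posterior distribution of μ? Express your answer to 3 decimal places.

μ̂_MAP = 0.275

The Exponential(rate=μ) likelihood is ∝ μ^n e^(−μΣtᵢ). Here n = 7 and Σtᵢ = 8 + 2.3 + 2.3 + 11.3 + 0.8 + 6.2 + 6.3 = 37.2.
Posterior ∝ μ^6e^(−10μ) · μ^7e^(−37.2μ) = μ^13e^(−47.2μ), i.e. Gamma(14, 47.2).
Mode = (a−1)/b = 13/47.2 ≈ 0.275.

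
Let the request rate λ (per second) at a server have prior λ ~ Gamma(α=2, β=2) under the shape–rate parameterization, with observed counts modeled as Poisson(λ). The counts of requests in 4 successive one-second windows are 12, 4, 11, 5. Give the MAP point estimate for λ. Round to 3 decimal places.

λ̂_MAP = 5.500

Σxᵢ = 12+4+11+5 = 32, with n = 4.
Posterior ∝ λe^(−2λ) · λ^32e^(−4λ) = λ^33e^(−6λ), i.e. Gamma(shape=34, rate=6).
The mode of a Gamma(a, b) with a ≥ 1 (shape–rate) is (a−1)/b = 33/6 ≈ 5.500.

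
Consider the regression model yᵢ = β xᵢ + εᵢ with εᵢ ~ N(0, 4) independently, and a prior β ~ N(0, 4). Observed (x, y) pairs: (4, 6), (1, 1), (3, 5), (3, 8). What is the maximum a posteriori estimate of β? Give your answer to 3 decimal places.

β̂_MAP = 1.778

log p(β | y) = −Σ(yᵢ − βxᵢ)²/(2·4) − β²/(2·4) + const.
Setting the derivative to zero: Σxᵢ(yᵢ − βxᵢ)/4 − β/4 = 0, so β = Σxᵢyᵢ / (Σxᵢ² + σ²/τ²).
Σxᵢyᵢ = 4·6 + 1·1 + 3·5 + 3·8 = 64; Σxᵢ² = 35; σ²/τ² = 1.
β̂_MAP = 64 / (35 + 1) = 64/36 ≈ 1.778.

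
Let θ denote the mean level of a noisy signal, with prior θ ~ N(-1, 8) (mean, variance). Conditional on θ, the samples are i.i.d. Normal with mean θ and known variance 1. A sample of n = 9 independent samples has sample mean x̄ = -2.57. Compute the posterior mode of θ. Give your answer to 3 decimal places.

n = 9, x̄ = -2.57.
For a Normal prior and Normal likelihood with known variance, the posterior is Normal; its mode equals its mean, the precision-weighted average.
Prior precision 1/σ₀² = 1/8 = 0.125; data precision n/σ² = 9/1 = 9.
θ̂ = (0.125·(-1) + 9·(-2.57)) / (0.125 + 9) = (-23.255)/9.125 = -4651/1825 ≈ -2.548.

θ̂_MAP = -2.548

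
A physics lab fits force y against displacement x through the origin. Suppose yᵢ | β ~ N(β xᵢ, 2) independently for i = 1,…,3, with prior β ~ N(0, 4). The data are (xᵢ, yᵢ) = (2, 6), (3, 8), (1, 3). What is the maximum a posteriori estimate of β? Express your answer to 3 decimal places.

log p(β | y) = −Σ(yᵢ − βxᵢ)²/(2·2) − β²/(2·4) + const.
Setting the derivative to zero: Σxᵢ(yᵢ − βxᵢ)/2 − β/4 = 0, so β = Σxᵢyᵢ / (Σxᵢ² + σ²/τ²).
Σxᵢyᵢ = 2·6 + 3·8 + 1·3 = 39; Σxᵢ² = 14; σ²/τ² = 0.5.
β̂_MAP = 39 / (14 + 0.5) = 39/14.5 ≈ 2.690.

β̂_MAP = 2.690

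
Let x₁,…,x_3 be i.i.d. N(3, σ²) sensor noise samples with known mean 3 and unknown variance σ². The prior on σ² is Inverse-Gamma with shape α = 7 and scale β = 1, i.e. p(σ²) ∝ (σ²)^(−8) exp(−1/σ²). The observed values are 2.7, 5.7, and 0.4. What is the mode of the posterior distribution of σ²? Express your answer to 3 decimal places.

σ̂²_MAP = 0.849

Sum of squared deviations about the known mean: SS = (2.7−3)² + (5.7−3)² + (0.4−3)² = 14.14.
The Normal likelihood contributes (σ²)^(−n/2) exp(−SS/(2σ²)), so the posterior is Inverse-Gamma(α + n/2, β + SS/2) = Inverse-Gamma(8.5, 8.07).
The mode of Inverse-Gamma(a, b) is b/(a+1) = 8.07/9.5 ≈ 0.849.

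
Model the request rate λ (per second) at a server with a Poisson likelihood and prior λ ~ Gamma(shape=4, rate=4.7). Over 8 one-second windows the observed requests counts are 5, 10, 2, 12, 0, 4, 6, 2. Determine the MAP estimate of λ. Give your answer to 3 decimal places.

Σxᵢ = 5+10+2+12+0+4+6+2 = 41, with n = 8.
Posterior ∝ λ^3e^(−4.7λ) · λ^41e^(−8λ) = λ^44e^(−12.7λ), i.e. Gamma(shape=45, rate=12.7).
The mode of a Gamma(a, b) with a ≥ 1 (shape–rate) is (a−1)/b = 44/12.7 ≈ 3.465.

λ̂_MAP = 3.465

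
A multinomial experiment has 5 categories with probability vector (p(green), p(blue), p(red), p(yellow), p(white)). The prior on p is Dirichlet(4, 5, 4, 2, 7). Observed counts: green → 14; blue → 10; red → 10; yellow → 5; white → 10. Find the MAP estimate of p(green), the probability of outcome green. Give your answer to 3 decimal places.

MAP estimate of p(green) = 0.258

The posterior is Dirichlet(αᵢ + nᵢ) = Dirichlet(18, 15, 14, 7, 17).
For a Dirichlet(a₁,…,a_K) with all aᵢ > 1, the mode has j-th component (aⱼ − 1)/(Σaᵢ − K).
Here Σaᵢ = 71 and K = 5, so p(green) = (18 − 1)/(71 − 5) = 17/66 ≈ 0.258.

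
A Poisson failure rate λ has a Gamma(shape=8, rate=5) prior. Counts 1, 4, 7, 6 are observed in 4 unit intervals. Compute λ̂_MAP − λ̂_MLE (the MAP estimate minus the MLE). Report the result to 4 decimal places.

MAP − MLE = -1.7222

Σxᵢ = 18. Posterior is Gamma(26, 9); MAP = (26−1)/9 = 25/9 ≈ 2.77778.
MLE = x̄ = 18/4 ≈ 4.50000.
Difference = 25/9 − 18/4 = -31/18 ≈ -1.7222.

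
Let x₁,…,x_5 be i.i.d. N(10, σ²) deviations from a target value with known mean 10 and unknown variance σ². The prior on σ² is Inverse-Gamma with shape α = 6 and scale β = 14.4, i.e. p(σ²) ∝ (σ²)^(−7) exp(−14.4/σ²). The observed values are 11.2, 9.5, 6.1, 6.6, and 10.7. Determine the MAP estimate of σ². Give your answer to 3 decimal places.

Sum of squared deviations about the known mean: SS = (11.2−10)² + (9.5−10)² + (6.1−10)² + (6.6−10)² + (10.7−10)² = 28.95.
The Normal likelihood contributes (σ²)^(−n/2) exp(−SS/(2σ²)), so the posterior is Inverse-Gamma(α + n/2, β + SS/2) = Inverse-Gamma(8.5, 28.875).
The mode of Inverse-Gamma(a, b) is b/(a+1) = 28.875/9.5 ≈ 3.039.

σ̂²_MAP = 3.039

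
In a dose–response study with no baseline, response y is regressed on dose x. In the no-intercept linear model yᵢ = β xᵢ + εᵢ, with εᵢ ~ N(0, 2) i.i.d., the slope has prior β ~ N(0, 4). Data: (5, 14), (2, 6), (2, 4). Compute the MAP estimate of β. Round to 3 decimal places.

β̂_MAP = 2.687

log p(β | y) = −Σ(yᵢ − βxᵢ)²/(2·2) − β²/(2·4) + const.
Setting the derivative to zero: Σxᵢ(yᵢ − βxᵢ)/2 − β/4 = 0, so β = Σxᵢyᵢ / (Σxᵢ² + σ²/τ²).
Σxᵢyᵢ = 5·14 + 2·6 + 2·4 = 90; Σxᵢ² = 33; σ²/τ² = 0.5.
β̂_MAP = 90 / (33 + 0.5) = 90/33.5 ≈ 2.687.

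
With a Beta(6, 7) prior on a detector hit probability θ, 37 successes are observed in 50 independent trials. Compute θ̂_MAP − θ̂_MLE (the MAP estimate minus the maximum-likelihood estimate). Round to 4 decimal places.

MAP − MLE = -0.0515

Posterior is Beta(43, 20); MAP = (43−1)/(63−2) = 42/61 ≈ 0.68852.
MLE ignores the prior: θ̂_MLE = k/n = 37/50 ≈ 0.74000.
Difference = 42/61 − 37/50 = -157/3050 ≈ -0.0515.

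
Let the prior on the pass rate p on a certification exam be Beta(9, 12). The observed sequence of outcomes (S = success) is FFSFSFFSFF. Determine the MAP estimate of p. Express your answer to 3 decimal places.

p̂_MAP = 0.379

Prior: Beta(9, 12).
Data: 3 successes in 10 trials (from the sequence). The binomial likelihood contributes p^3(1−p)^7, so the posterior is Beta(9+3, 12+7) = Beta(12, 19).
For Beta(a, b) with a, b > 1 the mode is (a−1)/(a+b−2) = 11/29 ≈ 0.379.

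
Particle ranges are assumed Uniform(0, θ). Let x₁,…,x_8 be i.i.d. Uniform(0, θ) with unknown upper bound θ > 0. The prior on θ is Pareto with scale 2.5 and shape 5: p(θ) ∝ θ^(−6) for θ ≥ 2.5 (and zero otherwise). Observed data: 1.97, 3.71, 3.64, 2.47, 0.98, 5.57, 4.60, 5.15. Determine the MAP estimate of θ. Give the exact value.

θ̂_MAP = 5.57

The Uniform(0, θ) likelihood is θ^(−n) for θ ≥ max(xᵢ), zero otherwise. Here max(xᵢ) = 5.57.
Posterior ∝ θ^(−6) · θ^(−8) = θ^(−14) on θ ≥ max(2.5, 5.57) = 5.57.
This density is strictly decreasing in θ, so the posterior mode lies at the lower boundary of the support.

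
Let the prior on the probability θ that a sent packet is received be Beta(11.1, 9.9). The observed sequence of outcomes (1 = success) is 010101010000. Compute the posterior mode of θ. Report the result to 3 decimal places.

θ̂_MAP = 0.455

Prior: Beta(11.1, 9.9).
Data: 4 successes in 12 trials (from the sequence). The binomial likelihood contributes θ^4(1−θ)^8, so the posterior is Beta(11.1+4, 9.9+8) = Beta(15.1, 17.9).
For Beta(a, b) with a, b > 1 the mode is (a−1)/(a+b−2) = 14.1/31 ≈ 0.455.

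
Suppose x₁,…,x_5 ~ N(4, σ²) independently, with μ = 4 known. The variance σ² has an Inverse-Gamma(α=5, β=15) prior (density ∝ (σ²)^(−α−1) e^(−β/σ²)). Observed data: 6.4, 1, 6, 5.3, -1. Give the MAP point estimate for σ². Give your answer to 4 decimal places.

σ̂²_MAP = 4.4382

Sum of squared deviations about the known mean: SS = (6.4−4)² + (1−4)² + (6−4)² + (5.3−4)² + (-1−4)² = 45.45.
The Normal likelihood contributes (σ²)^(−n/2) exp(−SS/(2σ²)), so the posterior is Inverse-Gamma(α + n/2, β + SS/2) = Inverse-Gamma(7.5, 37.725).
The mode of Inverse-Gamma(a, b) is b/(a+1) = 37.725/8.5 ≈ 4.4382.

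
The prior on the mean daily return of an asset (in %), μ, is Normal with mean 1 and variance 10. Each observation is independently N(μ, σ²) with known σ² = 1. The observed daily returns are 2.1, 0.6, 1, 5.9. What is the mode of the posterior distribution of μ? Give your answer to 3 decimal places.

n = 4; x̄ = (2.1 + 0.6 + 1 + 5.9)/4 = 9.6/4 = 2.4.
For a Normal prior and Normal likelihood with known variance, the posterior is Normal; its mode equals its mean, the precision-weighted average.
Prior precision 1/σ₀² = 1/10 = 0.1; data precision n/σ² = 4/1 = 4.
μ̂ = (0.1·1 + 4·2.4) / (0.1 + 4) = 9.7/4.1 = 97/41 ≈ 2.366.

μ̂_MAP = 2.366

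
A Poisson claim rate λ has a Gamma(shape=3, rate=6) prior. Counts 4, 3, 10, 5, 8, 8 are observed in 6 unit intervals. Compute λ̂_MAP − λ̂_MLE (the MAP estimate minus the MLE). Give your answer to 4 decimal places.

MAP − MLE = -3.0000

Σxᵢ = 38. Posterior is Gamma(41, 12); MAP = (41−1)/12 = 40/12 ≈ 3.33333.
MLE = x̄ = 38/6 ≈ 6.33333.
Difference = 40/12 − 38/6 = -3 ≈ -3.0000.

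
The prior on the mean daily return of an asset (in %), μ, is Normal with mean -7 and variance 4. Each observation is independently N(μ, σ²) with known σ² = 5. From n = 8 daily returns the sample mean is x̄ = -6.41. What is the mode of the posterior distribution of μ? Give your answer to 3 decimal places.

μ̂_MAP = -6.490

n = 8, x̄ = -6.41.
For a Normal prior and Normal likelihood with known variance, the posterior is Normal; its mode equals its mean, the precision-weighted average.
Prior precision 1/σ₀² = 1/4 = 0.25; data precision n/σ² = 8/5 = 1.6.
μ̂ = (0.25·(-7) + 1.6·(-6.41)) / (0.25 + 1.6) = (-12.006)/1.85 = -6003/925 ≈ -6.490.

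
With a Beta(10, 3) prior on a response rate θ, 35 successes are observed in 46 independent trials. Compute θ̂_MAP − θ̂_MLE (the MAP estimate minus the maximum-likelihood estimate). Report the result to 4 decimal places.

MAP − MLE = 0.0111

Posterior is Beta(45, 14); MAP = (45−1)/(59−2) = 44/57 ≈ 0.77193.
MLE ignores the prior: θ̂_MLE = k/n = 35/46 ≈ 0.76087.
Difference = 44/57 − 35/46 = 29/2622 ≈ 0.0111.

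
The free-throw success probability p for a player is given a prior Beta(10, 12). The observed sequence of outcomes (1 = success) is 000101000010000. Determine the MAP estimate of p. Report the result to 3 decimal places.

p̂_MAP = 0.343

Prior: Beta(10, 12).
Data: 3 successes in 15 trials (from the sequence). The binomial likelihood contributes p^3(1−p)^12, so the posterior is Beta(10+3, 12+12) = Beta(13, 24).
For Beta(a, b) with a, b > 1 the mode is (a−1)/(a+b−2) = 12/35 ≈ 0.343.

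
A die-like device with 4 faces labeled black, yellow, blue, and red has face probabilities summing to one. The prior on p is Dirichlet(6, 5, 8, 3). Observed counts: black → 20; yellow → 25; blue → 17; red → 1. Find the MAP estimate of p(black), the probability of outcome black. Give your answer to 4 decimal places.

MAP estimate of p(black) = 0.3086

The posterior is Dirichlet(αᵢ + nᵢ) = Dirichlet(26, 30, 25, 4).
For a Dirichlet(a₁,…,a_K) with all aᵢ > 1, the mode has j-th component (aⱼ − 1)/(Σaᵢ − K).
Here Σaᵢ = 85 and K = 4, so p(black) = (26 − 1)/(85 − 4) = 25/81 ≈ 0.3086.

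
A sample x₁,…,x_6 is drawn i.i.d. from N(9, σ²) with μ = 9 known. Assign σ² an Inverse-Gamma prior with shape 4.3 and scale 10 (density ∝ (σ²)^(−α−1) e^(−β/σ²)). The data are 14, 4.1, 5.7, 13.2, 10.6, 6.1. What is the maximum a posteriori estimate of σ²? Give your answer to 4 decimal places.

σ̂²_MAP = 6.5367

Sum of squared deviations about the known mean: SS = (14−9)² + (4.1−9)² + (5.7−9)² + (13.2−9)² + (10.6−9)² + (6.1−9)² = 88.51.
The Normal likelihood contributes (σ²)^(−n/2) exp(−SS/(2σ²)), so the posterior is Inverse-Gamma(α + n/2, β + SS/2) = Inverse-Gamma(7.3, 54.255).
The mode of Inverse-Gamma(a, b) is b/(a+1) = 54.255/8.3 ≈ 6.5367.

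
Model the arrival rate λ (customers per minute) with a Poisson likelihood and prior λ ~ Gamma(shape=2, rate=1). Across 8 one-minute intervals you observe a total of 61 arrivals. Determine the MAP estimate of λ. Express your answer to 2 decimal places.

Σxᵢ = 61, n = 8.
Posterior ∝ λe^(−1λ) · λ^61e^(−8λ) = λ^62e^(−9λ), i.e. Gamma(shape=63, rate=9).
The mode of a Gamma(a, b) with a ≥ 1 (shape–rate) is (a−1)/b = 62/9 ≈ 6.89.

λ̂_MAP = 6.89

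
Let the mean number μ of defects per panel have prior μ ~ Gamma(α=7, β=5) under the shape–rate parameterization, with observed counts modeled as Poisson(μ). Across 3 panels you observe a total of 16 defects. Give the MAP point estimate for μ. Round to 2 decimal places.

Σxᵢ = 16, n = 3.
Posterior ∝ μ^6e^(−5μ) · μ^16e^(−3μ) = μ^22e^(−8μ), i.e. Gamma(shape=23, rate=8).
The mode of a Gamma(a, b) with a ≥ 1 (shape–rate) is (a−1)/b = 22/8 ≈ 2.75.

μ̂_MAP = 2.75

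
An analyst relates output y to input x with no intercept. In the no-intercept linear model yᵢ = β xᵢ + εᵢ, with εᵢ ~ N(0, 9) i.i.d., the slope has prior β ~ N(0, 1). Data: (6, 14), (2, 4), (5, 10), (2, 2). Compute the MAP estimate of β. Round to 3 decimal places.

log p(β | y) = −Σ(yᵢ − βxᵢ)²/(2·9) − β²/(2·1) + const.
Setting the derivative to zero: Σxᵢ(yᵢ − βxᵢ)/9 − β/1 = 0, so β = Σxᵢyᵢ / (Σxᵢ² + σ²/τ²).
Σxᵢyᵢ = 6·14 + 2·4 + 5·10 + 2·2 = 146; Σxᵢ² = 69; σ²/τ² = 9.
β̂_MAP = 146 / (69 + 9) = 146/78 ≈ 1.872.

β̂_MAP = 1.872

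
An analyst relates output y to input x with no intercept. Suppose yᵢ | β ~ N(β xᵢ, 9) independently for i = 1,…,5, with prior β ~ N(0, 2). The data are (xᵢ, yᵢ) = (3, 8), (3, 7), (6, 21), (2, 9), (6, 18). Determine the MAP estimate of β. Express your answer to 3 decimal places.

log p(β | y) = −Σ(yᵢ − βxᵢ)²/(2·9) − β²/(2·2) + const.
Setting the derivative to zero: Σxᵢ(yᵢ − βxᵢ)/9 − β/2 = 0, so β = Σxᵢyᵢ / (Σxᵢ² + σ²/τ²).
Σxᵢyᵢ = 3·8 + 3·7 + 6·21 + 2·9 + 6·18 = 297; Σxᵢ² = 94; σ²/τ² = 4.5.
β̂_MAP = 297 / (94 + 4.5) = 297/98.5 ≈ 3.015.

β̂_MAP = 3.015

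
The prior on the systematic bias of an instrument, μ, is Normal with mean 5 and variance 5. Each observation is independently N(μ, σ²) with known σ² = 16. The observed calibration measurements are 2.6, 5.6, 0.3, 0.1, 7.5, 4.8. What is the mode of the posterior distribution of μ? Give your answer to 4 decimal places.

μ̂_MAP = 4.0109

n = 6; x̄ = (2.6 + 5.6 + 0.3 + 0.1 + 7.5 + 4.8)/6 = 20.9/6 = 209/60 ≈ 3.4833.
For a Normal prior and Normal likelihood with known variance, the posterior is Normal; its mode equals its mean, the precision-weighted average.
Prior precision 1/σ₀² = 1/5 = 0.2; data precision n/σ² = 6/16 = 0.375.
μ̂ = (0.2·5 + 0.375·(209/60)) / (0.2 + 0.375) = 2.30625/0.575 = 369/92 ≈ 4.0109.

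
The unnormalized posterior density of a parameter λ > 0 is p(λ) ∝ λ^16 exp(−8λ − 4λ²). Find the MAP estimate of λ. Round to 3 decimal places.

ℓ'(λ) = 16/λ − 8 − 8λ. Setting this to zero and multiplying by λ: 8λ² + 8λ − 16 = 0.
λ = (−8 + √(8² + 4·8·16)) / (2·8) = (−8 + √576) / 16 = (−8 + 24)/16 = 1.
ℓ''(λ) = −16/λ² − 8 < 0, confirming a maximum.

λ̂_MAP = 1.000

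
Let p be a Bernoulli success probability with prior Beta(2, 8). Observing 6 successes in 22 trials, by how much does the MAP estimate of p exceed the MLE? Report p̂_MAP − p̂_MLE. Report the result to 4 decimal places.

Posterior is Beta(8, 24); MAP = (8−1)/(32−2) = 7/30 ≈ 0.23333.
MLE ignores the prior: p̂_MLE = k/n = 6/22 ≈ 0.27273.
Difference = 7/30 − 6/22 = -13/330 ≈ -0.0394.

MAP − MLE = -0.0394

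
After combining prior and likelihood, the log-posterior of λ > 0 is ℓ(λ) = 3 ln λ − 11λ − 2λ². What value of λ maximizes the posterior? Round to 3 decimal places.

ℓ'(λ) = 3/λ − 11 − 4λ. Setting this to zero and multiplying by λ: 4λ² + 11λ − 3 = 0.
λ = (−11 + √(11² + 4·4·3)) / (2·4) = (−11 + √169) / 8 = (−11 + 13)/8 = 1/4.
ℓ''(λ) = −3/λ² − 4 < 0, confirming a maximum.

λ̂_MAP = 0.250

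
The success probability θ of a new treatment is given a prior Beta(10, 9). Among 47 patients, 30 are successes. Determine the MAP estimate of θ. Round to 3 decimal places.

Prior: Beta(10, 9).
Data: 30 successes in 47 trials. The binomial likelihood contributes θ^30(1−θ)^17, so the posterior is Beta(10+30, 9+17) = Beta(40, 26).
For Beta(a, b) with a, b > 1 the mode is (a−1)/(a+b−2) = 39/64 ≈ 0.609.

θ̂_MAP = 0.609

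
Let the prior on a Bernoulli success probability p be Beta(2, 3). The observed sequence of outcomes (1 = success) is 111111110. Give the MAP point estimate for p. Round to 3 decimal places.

p̂_MAP = 0.750

Prior: Beta(2, 3).
Data: 8 successes in 9 trials (from the sequence). The binomial likelihood contributes p^8(1−p)^1, so the posterior is Beta(2+8, 3+1) = Beta(10, 4).
For Beta(a, b) with a, b > 1 the mode is (a−1)/(a+b−2) = 9/12 ≈ 0.750.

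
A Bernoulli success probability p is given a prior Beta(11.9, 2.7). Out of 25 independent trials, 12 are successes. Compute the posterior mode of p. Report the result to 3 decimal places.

p̂_MAP = 0.609

Prior: Beta(11.9, 2.7).
Data: 12 successes in 25 trials. The binomial likelihood contributes p^12(1−p)^13, so the posterior is Beta(11.9+12, 2.7+13) = Beta(23.9, 15.7).
For Beta(a, b) with a, b > 1 the mode is (a−1)/(a+b−2) = 22.9/37.6 ≈ 0.609.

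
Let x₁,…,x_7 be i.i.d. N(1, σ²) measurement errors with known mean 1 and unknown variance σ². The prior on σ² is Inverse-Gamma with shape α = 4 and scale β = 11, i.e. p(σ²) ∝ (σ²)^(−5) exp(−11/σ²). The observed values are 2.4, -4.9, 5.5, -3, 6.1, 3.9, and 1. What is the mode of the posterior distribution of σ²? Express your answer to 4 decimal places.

σ̂²_MAP = 7.6141

Sum of squared deviations about the known mean: SS = (2.4−1)² + (-4.9−1)² + (5.5−1)² + (-3−1)² + (6.1−1)² + (3.9−1)² + (1−1)² = 107.44.
The Normal likelihood contributes (σ²)^(−n/2) exp(−SS/(2σ²)), so the posterior is Inverse-Gamma(α + n/2, β + SS/2) = Inverse-Gamma(7.5, 64.72).
The mode of Inverse-Gamma(a, b) is b/(a+1) = 64.72/8.5 ≈ 7.6141.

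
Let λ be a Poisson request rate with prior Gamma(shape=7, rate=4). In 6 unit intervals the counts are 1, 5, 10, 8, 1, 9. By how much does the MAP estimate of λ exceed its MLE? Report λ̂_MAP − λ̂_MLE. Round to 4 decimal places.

Σxᵢ = 34. Posterior is Gamma(41, 10); MAP = (41−1)/10 = 40/10 ≈ 4.00000.
MLE = x̄ = 34/6 ≈ 5.66667.
Difference = 40/10 − 34/6 = -5/3 ≈ -1.6667.

MAP − MLE = -1.6667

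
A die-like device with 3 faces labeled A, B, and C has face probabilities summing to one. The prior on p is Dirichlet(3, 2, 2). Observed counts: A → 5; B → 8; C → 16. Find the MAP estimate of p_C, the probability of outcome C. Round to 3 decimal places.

The posterior is Dirichlet(αᵢ + nᵢ) = Dirichlet(8, 10, 18).
For a Dirichlet(a₁,…,a_K) with all aᵢ > 1, the mode has j-th component (aⱼ − 1)/(Σaᵢ − K).
Here Σaᵢ = 36 and K = 3, so p_C = (18 − 1)/(36 − 3) = 17/33 ≈ 0.515.

MAP estimate of p_C = 0.515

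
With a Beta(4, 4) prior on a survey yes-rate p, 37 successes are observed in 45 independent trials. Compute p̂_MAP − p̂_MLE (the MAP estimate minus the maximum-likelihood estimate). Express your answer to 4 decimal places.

MAP − MLE = -0.0379

Posterior is Beta(41, 12); MAP = (41−1)/(53−2) = 40/51 ≈ 0.78431.
MLE ignores the prior: p̂_MLE = k/n = 37/45 ≈ 0.82222.
Difference = 40/51 − 37/45 = -29/765 ≈ -0.0379.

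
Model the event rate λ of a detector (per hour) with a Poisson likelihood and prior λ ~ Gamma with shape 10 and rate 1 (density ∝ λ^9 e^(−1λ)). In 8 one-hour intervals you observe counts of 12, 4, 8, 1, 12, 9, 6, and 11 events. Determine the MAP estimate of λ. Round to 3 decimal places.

λ̂_MAP = 8.000

Σxᵢ = 12+4+8+1+12+9+6+11 = 63, with n = 8.
Posterior ∝ λ^9e^(−1λ) · λ^63e^(−8λ) = λ^72e^(−9λ), i.e. Gamma(shape=73, rate=9).
The mode of a Gamma(a, b) with a ≥ 1 (shape–rate) is (a−1)/b = 72/9 ≈ 8.000.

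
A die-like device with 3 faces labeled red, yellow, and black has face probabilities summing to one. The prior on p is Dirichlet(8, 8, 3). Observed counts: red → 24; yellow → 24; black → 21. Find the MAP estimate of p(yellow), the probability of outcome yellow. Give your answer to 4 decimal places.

MAP estimate of p(yellow) = 0.3647

The posterior is Dirichlet(αᵢ + nᵢ) = Dirichlet(32, 32, 24).
For a Dirichlet(a₁,…,a_K) with all aᵢ > 1, the mode has j-th component (aⱼ − 1)/(Σaᵢ − K).
Here Σaᵢ = 88 and K = 3, so p(yellow) = (32 − 1)/(88 − 3) = 31/85 ≈ 0.3647.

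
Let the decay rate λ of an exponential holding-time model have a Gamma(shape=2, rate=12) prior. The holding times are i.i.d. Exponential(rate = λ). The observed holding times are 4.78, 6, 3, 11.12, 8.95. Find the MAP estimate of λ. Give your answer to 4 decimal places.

λ̂_MAP = 0.1309

The Exponential(rate=λ) likelihood is ∝ λ^n e^(−λΣtᵢ). Here n = 5 and Σtᵢ = 4.78 + 6 + 3 + 11.12 + 8.95 = 33.85.
Posterior ∝ λe^(−12λ) · λ^5e^(−33.85λ) = λ^6e^(−45.85λ), i.e. Gamma(7, 45.85).
Mode = (a−1)/b = 6/45.85 ≈ 0.1309.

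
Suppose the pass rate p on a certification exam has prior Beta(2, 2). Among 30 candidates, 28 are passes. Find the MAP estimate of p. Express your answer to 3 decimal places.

p̂_MAP = 0.906

Prior: Beta(2, 2).
Data: 28 successes in 30 trials. The binomial likelihood contributes p^28(1−p)^2, so the posterior is Beta(2+28, 2+2) = Beta(30, 4).
For Beta(a, b) with a, b > 1 the mode is (a−1)/(a+b−2) = 29/32 ≈ 0.906.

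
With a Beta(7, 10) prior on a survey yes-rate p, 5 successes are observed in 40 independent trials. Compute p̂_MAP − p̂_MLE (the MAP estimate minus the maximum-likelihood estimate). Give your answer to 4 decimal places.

Posterior is Beta(12, 45); MAP = (12−1)/(57−2) = 11/55 ≈ 0.20000.
MLE ignores the prior: p̂_MLE = k/n = 5/40 ≈ 0.12500.
Difference = 11/55 − 5/40 = 3/40 ≈ 0.0750.

MAP − MLE = 0.0750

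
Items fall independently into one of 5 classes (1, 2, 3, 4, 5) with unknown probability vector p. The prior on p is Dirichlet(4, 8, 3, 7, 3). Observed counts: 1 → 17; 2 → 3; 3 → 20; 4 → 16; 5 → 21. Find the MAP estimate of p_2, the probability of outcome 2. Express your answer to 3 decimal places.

MAP estimate: 0.103

The posterior is Dirichlet(αᵢ + nᵢ) = Dirichlet(21, 11, 23, 23, 24).
For a Dirichlet(a₁,…,a_K) with all aᵢ > 1, the mode has j-th component (aⱼ − 1)/(Σaᵢ − K).
Here Σaᵢ = 102 and K = 5, so p_2 = (11 − 1)/(102 − 5) = 10/97 ≈ 0.103.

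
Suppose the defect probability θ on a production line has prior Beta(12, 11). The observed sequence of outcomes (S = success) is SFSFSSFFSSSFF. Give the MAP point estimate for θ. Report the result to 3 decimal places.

Prior: Beta(12, 11).
Data: 7 successes in 13 trials (from the sequence). The binomial likelihood contributes θ^7(1−θ)^6, so the posterior is Beta(12+7, 11+6) = Beta(19, 17).
For Beta(a, b) with a, b > 1 the mode is (a−1)/(a+b−2) = 18/34 ≈ 0.529.

θ̂_MAP = 0.529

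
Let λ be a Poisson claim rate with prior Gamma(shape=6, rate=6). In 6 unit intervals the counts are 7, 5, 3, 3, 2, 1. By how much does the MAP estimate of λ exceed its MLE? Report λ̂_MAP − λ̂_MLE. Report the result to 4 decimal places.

Σxᵢ = 21. Posterior is Gamma(27, 12); MAP = (27−1)/12 = 26/12 ≈ 2.16667.
MLE = x̄ = 21/6 ≈ 3.50000.
Difference = 26/12 − 21/6 = -4/3 ≈ -1.3333.

MAP − MLE = -1.3333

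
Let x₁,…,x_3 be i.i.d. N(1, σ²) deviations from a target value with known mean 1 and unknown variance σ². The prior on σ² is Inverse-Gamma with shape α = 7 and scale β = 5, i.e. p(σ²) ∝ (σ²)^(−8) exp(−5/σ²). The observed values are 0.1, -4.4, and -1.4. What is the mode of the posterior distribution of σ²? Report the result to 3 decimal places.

Sum of squared deviations about the known mean: SS = (0.1−1)² + (-4.4−1)² + (-1.4−1)² = 35.73.
The Normal likelihood contributes (σ²)^(−n/2) exp(−SS/(2σ²)), so the posterior is Inverse-Gamma(α + n/2, β + SS/2) = Inverse-Gamma(8.5, 22.865).
The mode of Inverse-Gamma(a, b) is b/(a+1) = 22.865/9.5 ≈ 2.407.

σ̂²_MAP = 2.407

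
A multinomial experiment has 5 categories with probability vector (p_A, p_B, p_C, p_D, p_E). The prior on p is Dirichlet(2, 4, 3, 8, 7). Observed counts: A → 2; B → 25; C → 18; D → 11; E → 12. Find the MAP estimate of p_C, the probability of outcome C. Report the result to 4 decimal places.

The posterior is Dirichlet(αᵢ + nᵢ) = Dirichlet(4, 29, 21, 19, 19).
For a Dirichlet(a₁,…,a_K) with all aᵢ > 1, the mode has j-th component (aⱼ − 1)/(Σaᵢ − K).
Here Σaᵢ = 92 and K = 5, so p_C = (21 − 1)/(92 − 5) = 20/87 ≈ 0.2299.

MAP estimate of p_C = 0.2299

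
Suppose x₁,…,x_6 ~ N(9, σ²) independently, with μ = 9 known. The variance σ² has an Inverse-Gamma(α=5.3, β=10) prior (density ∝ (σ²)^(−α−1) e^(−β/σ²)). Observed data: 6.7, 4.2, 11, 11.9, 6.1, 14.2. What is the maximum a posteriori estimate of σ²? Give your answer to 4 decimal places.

Sum of squared deviations about the known mean: SS = (6.7−9)² + (4.2−9)² + (11−9)² + (11.9−9)² + (6.1−9)² + (14.2−9)² = 76.19.
The Normal likelihood contributes (σ²)^(−n/2) exp(−SS/(2σ²)), so the posterior is Inverse-Gamma(α + n/2, β + SS/2) = Inverse-Gamma(8.3, 48.095).
The mode of Inverse-Gamma(a, b) is b/(a+1) = 48.095/9.3 ≈ 5.1715.

σ̂²_MAP = 5.1715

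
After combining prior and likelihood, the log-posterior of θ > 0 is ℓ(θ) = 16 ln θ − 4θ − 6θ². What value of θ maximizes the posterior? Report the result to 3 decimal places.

ℓ'(θ) = 16/θ − 4 − 12θ. Setting this to zero and multiplying by θ: 12θ² + 4θ − 16 = 0.
θ = (−4 + √(4² + 4·12·16)) / (2·12) = (−4 + √784) / 24 = (−4 + 28)/24 = 1.
ℓ''(θ) = −16/θ² − 12 < 0, confirming a maximum.

θ̂_MAP = 1.000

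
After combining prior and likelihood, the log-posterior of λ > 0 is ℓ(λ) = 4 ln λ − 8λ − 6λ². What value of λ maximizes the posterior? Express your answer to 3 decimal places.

λ̂_MAP = 0.333

ℓ'(λ) = 4/λ − 8 − 12λ. Setting this to zero and multiplying by λ: 12λ² + 8λ − 4 = 0.
λ = (−8 + √(8² + 4·12·4)) / (2·12) = (−8 + √256) / 24 = (−8 + 16)/24 = 1/3.
ℓ''(λ) = −4/λ² − 12 < 0, confirming a maximum.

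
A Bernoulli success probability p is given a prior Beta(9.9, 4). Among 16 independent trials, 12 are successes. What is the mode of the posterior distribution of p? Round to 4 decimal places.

p̂_MAP = 0.7491

Prior: Beta(9.9, 4).
Data: 12 successes in 16 trials. The binomial likelihood contributes p^12(1−p)^4, so the posterior is Beta(9.9+12, 4+4) = Beta(21.9, 8).
For Beta(a, b) with a, b > 1 the mode is (a−1)/(a+b−2) = 20.9/27.9 ≈ 0.7491.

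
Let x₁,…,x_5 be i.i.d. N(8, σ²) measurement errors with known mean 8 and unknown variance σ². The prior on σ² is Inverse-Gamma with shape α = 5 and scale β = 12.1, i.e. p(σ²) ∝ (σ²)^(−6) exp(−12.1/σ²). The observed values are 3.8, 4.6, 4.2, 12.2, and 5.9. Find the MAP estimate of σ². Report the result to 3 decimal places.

Sum of squared deviations about the known mean: SS = (3.8−8)² + (4.6−8)² + (4.2−8)² + (12.2−8)² + (5.9−8)² = 65.69.
The Normal likelihood contributes (σ²)^(−n/2) exp(−SS/(2σ²)), so the posterior is Inverse-Gamma(α + n/2, β + SS/2) = Inverse-Gamma(7.5, 44.945).
The mode of Inverse-Gamma(a, b) is b/(a+1) = 44.945/8.5 ≈ 5.288.

σ̂²_MAP = 5.288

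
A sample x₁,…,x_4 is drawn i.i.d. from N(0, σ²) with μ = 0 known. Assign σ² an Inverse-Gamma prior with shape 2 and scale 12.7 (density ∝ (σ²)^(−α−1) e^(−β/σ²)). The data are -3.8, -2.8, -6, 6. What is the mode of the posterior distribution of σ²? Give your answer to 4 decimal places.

σ̂²_MAP = 11.9680

Sum of squared deviations about the known mean: SS = (-3.8−0)² + (-2.8−0)² + (-6−0)² + (6−0)² = 94.28.
The Normal likelihood contributes (σ²)^(−n/2) exp(−SS/(2σ²)), so the posterior is Inverse-Gamma(α + n/2, β + SS/2) = Inverse-Gamma(4, 59.84).
The mode of Inverse-Gamma(a, b) is b/(a+1) = 59.84/5 ≈ 11.9680.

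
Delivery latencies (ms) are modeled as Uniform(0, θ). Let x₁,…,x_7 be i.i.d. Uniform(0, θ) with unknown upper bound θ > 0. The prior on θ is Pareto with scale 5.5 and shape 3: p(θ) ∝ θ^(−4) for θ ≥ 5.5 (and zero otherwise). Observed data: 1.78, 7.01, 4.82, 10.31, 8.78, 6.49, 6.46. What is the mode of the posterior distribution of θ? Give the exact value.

The Uniform(0, θ) likelihood is θ^(−n) for θ ≥ max(xᵢ), zero otherwise. Here max(xᵢ) = 10.31.
Posterior ∝ θ^(−4) · θ^(−7) = θ^(−11) on θ ≥ max(5.5, 10.31) = 10.31.
This density is strictly decreasing in θ, so the posterior mode lies at the lower boundary of the support.

θ̂_MAP = 10.31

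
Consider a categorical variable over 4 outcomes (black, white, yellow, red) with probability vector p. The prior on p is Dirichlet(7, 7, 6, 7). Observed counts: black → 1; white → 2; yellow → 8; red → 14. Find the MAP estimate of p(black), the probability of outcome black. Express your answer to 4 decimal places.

MAP estimate of p(black) = 0.1458

The posterior is Dirichlet(αᵢ + nᵢ) = Dirichlet(8, 9, 14, 21).
For a Dirichlet(a₁,…,a_K) with all aᵢ > 1, the mode has j-th component (aⱼ − 1)/(Σaᵢ − K).
Here Σaᵢ = 52 and K = 4, so p(black) = (8 − 1)/(52 − 4) = 7/48 ≈ 0.1458.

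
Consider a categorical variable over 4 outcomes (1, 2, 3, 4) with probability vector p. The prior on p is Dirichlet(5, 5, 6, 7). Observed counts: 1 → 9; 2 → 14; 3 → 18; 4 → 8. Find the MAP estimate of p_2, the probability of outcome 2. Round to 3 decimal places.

The posterior is Dirichlet(αᵢ + nᵢ) = Dirichlet(14, 19, 24, 15).
For a Dirichlet(a₁,…,a_K) with all aᵢ > 1, the mode has j-th component (aⱼ − 1)/(Σaᵢ − K).
Here Σaᵢ = 72 and K = 4, so p_2 = (19 − 1)/(72 − 4) = 18/68 ≈ 0.265.

MAP estimate: 0.265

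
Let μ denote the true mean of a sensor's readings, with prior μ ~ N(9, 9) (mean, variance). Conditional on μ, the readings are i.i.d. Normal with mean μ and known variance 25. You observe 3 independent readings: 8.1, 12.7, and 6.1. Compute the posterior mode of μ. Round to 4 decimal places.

n = 3; x̄ = (8.1 + 12.7 + 6.1)/3 = 26.9/3 = 269/30 ≈ 8.9667.
For a Normal prior and Normal likelihood with known variance, the posterior is Normal; its mode equals its mean, the precision-weighted average.
Prior precision 1/σ₀² = 1/9; data precision n/σ² = 3/25 = 0.12.
μ̂ = ((1/9)·9 + 0.12·(269/30)) / (1/9 + 0.12) = 2.076/(52/225) = 4671/520 ≈ 8.9827.

μ̂_MAP = 8.9827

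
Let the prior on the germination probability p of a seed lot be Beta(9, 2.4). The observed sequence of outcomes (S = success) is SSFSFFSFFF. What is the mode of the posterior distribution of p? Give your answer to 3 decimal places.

p̂_MAP = 0.619

Prior: Beta(9, 2.4).
Data: 4 successes in 10 trials (from the sequence). The binomial likelihood contributes p^4(1−p)^6, so the posterior is Beta(9+4, 2.4+6) = Beta(13, 8.4).
For Beta(a, b) with a, b > 1 the mode is (a−1)/(a+b−2) = 12/19.4 ≈ 0.619.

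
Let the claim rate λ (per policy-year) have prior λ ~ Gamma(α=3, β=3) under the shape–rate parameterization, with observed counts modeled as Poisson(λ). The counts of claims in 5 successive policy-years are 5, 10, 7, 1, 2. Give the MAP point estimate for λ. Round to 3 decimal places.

λ̂_MAP = 3.375

Σxᵢ = 5+10+7+1+2 = 25, with n = 5.
Posterior ∝ λ^2e^(−3λ) · λ^25e^(−5λ) = λ^27e^(−8λ), i.e. Gamma(shape=28, rate=8).
The mode of a Gamma(a, b) with a ≥ 1 (shape–rate) is (a−1)/b = 27/8 ≈ 3.375.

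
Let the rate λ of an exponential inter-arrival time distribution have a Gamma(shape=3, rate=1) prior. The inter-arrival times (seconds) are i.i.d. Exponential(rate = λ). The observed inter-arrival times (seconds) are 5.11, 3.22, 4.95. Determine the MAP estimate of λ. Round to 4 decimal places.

λ̂_MAP = 0.3501

The Exponential(rate=λ) likelihood is ∝ λ^n e^(−λΣtᵢ). Here n = 3 and Σtᵢ = 5.11 + 3.22 + 4.95 = 13.28.
Posterior ∝ λ^2e^(−1λ) · λ^3e^(−13.28λ) = λ^5e^(−14.28λ), i.e. Gamma(6, 14.28).
Mode = (a−1)/b = 5/14.28 ≈ 0.3501.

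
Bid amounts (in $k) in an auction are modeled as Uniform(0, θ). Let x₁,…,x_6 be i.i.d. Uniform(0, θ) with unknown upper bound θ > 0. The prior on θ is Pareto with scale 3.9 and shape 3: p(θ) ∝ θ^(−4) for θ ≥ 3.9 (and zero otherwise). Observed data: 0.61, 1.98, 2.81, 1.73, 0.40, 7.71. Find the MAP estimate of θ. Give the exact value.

The Uniform(0, θ) likelihood is θ^(−n) for θ ≥ max(xᵢ), zero otherwise. Here max(xᵢ) = 7.71.
Posterior ∝ θ^(−4) · θ^(−6) = θ^(−10) on θ ≥ max(3.9, 7.71) = 7.71.
This density is strictly decreasing in θ, so the posterior mode lies at the lower boundary of the support.

θ̂_MAP = 7.71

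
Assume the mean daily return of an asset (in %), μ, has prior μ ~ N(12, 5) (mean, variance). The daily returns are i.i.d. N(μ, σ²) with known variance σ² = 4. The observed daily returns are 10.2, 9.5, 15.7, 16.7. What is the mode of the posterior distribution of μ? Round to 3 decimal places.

μ̂_MAP = 12.854

n = 4; x̄ = (10.2 + 9.5 + 15.7 + 16.7)/4 = 52.1/4 = 13.025.
For a Normal prior and Normal likelihood with known variance, the posterior is Normal; its mode equals its mean, the precision-weighted average.
Prior precision 1/σ₀² = 1/5 = 0.2; data precision n/σ² = 4/4 = 1.
μ̂ = (0.2·12 + 1·13.025) / (0.2 + 1) = 15.425/1.2 = 617/48 ≈ 12.854.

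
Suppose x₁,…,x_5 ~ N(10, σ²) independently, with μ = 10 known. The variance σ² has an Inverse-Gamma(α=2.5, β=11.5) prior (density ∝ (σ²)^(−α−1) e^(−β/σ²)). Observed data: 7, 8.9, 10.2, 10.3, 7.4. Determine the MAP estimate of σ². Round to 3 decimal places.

σ̂²_MAP = 3.342

Sum of squared deviations about the known mean: SS = (7−10)² + (8.9−10)² + (10.2−10)² + (10.3−10)² + (7.4−10)² = 17.1.
The Normal likelihood contributes (σ²)^(−n/2) exp(−SS/(2σ²)), so the posterior is Inverse-Gamma(α + n/2, β + SS/2) = Inverse-Gamma(5, 20.05).
The mode of Inverse-Gamma(a, b) is b/(a+1) = 20.05/6 ≈ 3.342.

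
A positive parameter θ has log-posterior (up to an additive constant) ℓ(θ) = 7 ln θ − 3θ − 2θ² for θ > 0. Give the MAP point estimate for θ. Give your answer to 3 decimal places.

θ̂_MAP = 1.000

ℓ'(θ) = 7/θ − 3 − 4θ. Setting this to zero and multiplying by θ: 4θ² + 3θ − 7 = 0.
θ = (−3 + √(3² + 4·4·7)) / (2·4) = (−3 + √121) / 8 = (−3 + 11)/8 = 1.
ℓ''(θ) = −7/θ² − 4 < 0, confirming a maximum.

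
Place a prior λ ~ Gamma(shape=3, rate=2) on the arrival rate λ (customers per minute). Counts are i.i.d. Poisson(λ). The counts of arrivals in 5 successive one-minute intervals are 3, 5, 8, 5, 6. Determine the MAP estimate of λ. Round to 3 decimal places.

Σxᵢ = 3+5+8+5+6 = 27, with n = 5.
Posterior ∝ λ^2e^(−2λ) · λ^27e^(−5λ) = λ^29e^(−7λ), i.e. Gamma(shape=30, rate=7).
The mode of a Gamma(a, b) with a ≥ 1 (shape–rate) is (a−1)/b = 29/7 ≈ 4.143.

λ̂_MAP = 4.143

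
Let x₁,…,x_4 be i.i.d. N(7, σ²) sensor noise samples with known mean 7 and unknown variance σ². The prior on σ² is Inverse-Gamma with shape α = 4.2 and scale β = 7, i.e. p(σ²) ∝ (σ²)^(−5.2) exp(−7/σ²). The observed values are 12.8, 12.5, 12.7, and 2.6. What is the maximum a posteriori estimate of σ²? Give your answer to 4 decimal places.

σ̂²_MAP = 9.0097

Sum of squared deviations about the known mean: SS = (12.8−7)² + (12.5−7)² + (12.7−7)² + (2.6−7)² = 115.74.
The Normal likelihood contributes (σ²)^(−n/2) exp(−SS/(2σ²)), so the posterior is Inverse-Gamma(α + n/2, β + SS/2) = Inverse-Gamma(6.2, 64.87).
The mode of Inverse-Gamma(a, b) is b/(a+1) = 64.87/7.2 ≈ 9.0097.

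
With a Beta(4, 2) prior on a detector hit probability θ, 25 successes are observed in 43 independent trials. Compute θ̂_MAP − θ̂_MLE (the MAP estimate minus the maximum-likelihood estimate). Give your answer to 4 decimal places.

MAP − MLE = 0.0143

Posterior is Beta(29, 20); MAP = (29−1)/(49−2) = 28/47 ≈ 0.59574.
MLE ignores the prior: θ̂_MLE = k/n = 25/43 ≈ 0.58140.
Difference = 28/47 − 25/43 = 29/2021 ≈ 0.0143.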